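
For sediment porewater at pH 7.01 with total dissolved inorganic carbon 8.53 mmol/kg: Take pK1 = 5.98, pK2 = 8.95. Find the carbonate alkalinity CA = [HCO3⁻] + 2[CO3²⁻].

CA = 7.90 mmol/kg

CA = [HCO3⁻] + 2[CO3²⁻] = (α₁ + 2α₂)·DIC
At pH 7.01: [H⁺]/K1 = 10^-1.03 = 0.093325, K2/[H⁺] = 10^-1.94 = 0.011482
α₁ = 1/(1 + 0.093325 + 0.011482) = 1/1.1048 = 0.9051; α₂ = α₁·K2/[H⁺] = 0.01039
α₁ + 2α₂ = 0.9259
CA = 0.9259 × 8.53 = 7.90 mmol/kg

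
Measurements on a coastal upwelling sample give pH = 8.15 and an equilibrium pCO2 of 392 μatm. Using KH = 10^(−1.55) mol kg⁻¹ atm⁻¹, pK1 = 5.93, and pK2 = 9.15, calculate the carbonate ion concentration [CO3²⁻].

[CO2*] = KH · pCO2 = 10^(−1.55) × 392×10^-6 = 1.105×10^-5 mol/kg
α₀ = 1/(1 + K1/[H⁺] + K1K2/[H⁺]²) = 1/(1 + 10^+2.22 + 10^+1.22) = 0.005448
DIC = [CO2*]/α₀ = 1.105×10^-5 / 0.005448 = 2.028 mmol/kg
[CO3²⁻] = α₂·DIC; α₂ = 0.09041, so [CO3²⁻] = 0.09041 × 2.028 = 0.183 mmol/kg

[CO3²⁻] = 0.183 mmol/kg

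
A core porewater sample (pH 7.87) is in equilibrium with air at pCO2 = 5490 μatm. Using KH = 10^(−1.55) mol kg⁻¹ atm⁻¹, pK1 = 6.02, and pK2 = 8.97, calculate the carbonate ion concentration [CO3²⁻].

[CO3²⁻] = 0.870 mmol/kg

[CO2*] = KH · pCO2 = 10^(−1.55) × 5490×10^-6 = 1.547×10^-4 mol/kg
α₀ = 1/(1 + K1/[H⁺] + K1K2/[H⁺]²) = 1/(1 + 10^+1.85 + 10^+0.75) = 0.01292
DIC = [CO2*]/α₀ = 1.547×10^-4 / 0.01292 = 11.98 mmol/kg
[CO3²⁻] = α₂·DIC; α₂ = 0.07264, so [CO3²⁻] = 0.07264 × 11.98 = 0.870 mmol/kg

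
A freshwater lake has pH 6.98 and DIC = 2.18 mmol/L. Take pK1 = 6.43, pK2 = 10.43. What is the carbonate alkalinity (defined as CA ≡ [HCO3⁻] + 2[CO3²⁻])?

CA = 1.70 mmol/L

CA = [HCO3⁻] + 2[CO3²⁻] = (α₁ + 2α₂)·DIC
At pH 6.98: [H⁺]/K1 = 10^-0.55 = 0.28184, K2/[H⁺] = 10^-3.45 = 0.00035481
α₁ = 1/(1 + 0.28184 + 0.00035481) = 1/1.2822 = 0.7799; α₂ = α₁·K2/[H⁺] = 0.0002767
α₁ + 2α₂ = 0.7805
CA = 0.7805 × 2.18 = 1.70 mmol/L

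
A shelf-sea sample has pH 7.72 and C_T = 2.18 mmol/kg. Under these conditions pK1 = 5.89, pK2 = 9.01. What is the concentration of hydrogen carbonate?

α₁ = 1 / (1 + [H⁺]/K1 + K2/[H⁺]) = 1 / (1 + 10^-1.83 + 10^-1.29)
   = 1 / (1 + 0.014791 + 0.051286) = 1/1.0661 = 0.9380
[HCO3⁻] = α₁ × DIC = 0.9380 × 2.18 = 2.04 mmol/kg

[HCO3⁻] = 2.04 mmol/kg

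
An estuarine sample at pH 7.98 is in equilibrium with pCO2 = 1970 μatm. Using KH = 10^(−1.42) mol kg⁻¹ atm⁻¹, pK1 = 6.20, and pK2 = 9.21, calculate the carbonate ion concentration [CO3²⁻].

[CO3²⁻] = 0.266 mmol/kg

[CO2*] = KH · pCO2 = 10^(−1.42) × 1970×10^-6 = 7.490×10^-5 mol/kg
α₀ = 1/(1 + K1/[H⁺] + K1K2/[H⁺]²) = 1/(1 + 10^+1.78 + 10^+0.55) = 0.01543
DIC = [CO2*]/α₀ = 7.490×10^-5 / 0.01543 = 4.854 mmol/kg
[CO3²⁻] = α₂·DIC; α₂ = 0.05475, so [CO3²⁻] = 0.05475 × 4.854 = 0.266 mmol/kg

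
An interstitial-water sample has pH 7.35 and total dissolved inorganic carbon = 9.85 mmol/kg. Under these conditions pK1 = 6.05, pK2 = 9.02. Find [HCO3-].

α₁ = 1 / (1 + [H⁺]/K1 + K2/[H⁺]) = 1 / (1 + 10^-1.30 + 10^-1.67)
   = 1 / (1 + 0.050119 + 0.021380) = 1/1.0715 = 0.9333
[HCO3⁻] = α₁ × DIC = 0.9333 × 9.85 = 9.19 mmol/kg

[HCO3⁻] = 9.19 mmol/kg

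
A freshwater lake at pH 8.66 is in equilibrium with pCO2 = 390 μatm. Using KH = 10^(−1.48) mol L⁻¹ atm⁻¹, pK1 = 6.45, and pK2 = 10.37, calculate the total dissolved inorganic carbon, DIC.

DIC = 2.15 mmol/L

[CO2*] = KH · pCO2 = 10^(−1.48) × 390×10^-6 = 1.291×10^-5 mol/L
α₀ = 1/(1 + K1/[H⁺] + K1K2/[H⁺]²) = 1/(1 + 10^+2.21 + 10^+0.50) = 0.006012
DIC = [CO2*]/α₀ = 1.291×10^-5 / 0.006012 = 2.15 mmol/L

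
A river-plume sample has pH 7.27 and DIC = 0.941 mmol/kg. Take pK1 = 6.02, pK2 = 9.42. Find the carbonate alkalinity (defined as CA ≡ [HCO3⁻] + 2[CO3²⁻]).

CA = [HCO3⁻] + 2[CO3²⁻] = (α₁ + 2α₂)·DIC
At pH 7.27: [H⁺]/K1 = 10^-1.25 = 0.056234, K2/[H⁺] = 10^-2.15 = 0.0070795
α₁ = 1/(1 + 0.056234 + 0.0070795) = 1/1.0633 = 0.9405; α₂ = α₁·K2/[H⁺] = 0.006658
α₁ + 2α₂ = 0.9538
CA = 0.9538 × 0.941 = 0.897 mmol/kg

CA = 0.897 mmol/kg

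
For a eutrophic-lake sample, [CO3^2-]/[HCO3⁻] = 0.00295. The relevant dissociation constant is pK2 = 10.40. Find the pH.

From K2 = [H⁺][CO3^2-]/[HCO3⁻]:  pH = pK2 + log₁₀([CO3^2-]/[HCO3⁻])
log₁₀(0.00295) = -2.530
pH = 10.40 + (-2.530) = 7.87

pH = 7.87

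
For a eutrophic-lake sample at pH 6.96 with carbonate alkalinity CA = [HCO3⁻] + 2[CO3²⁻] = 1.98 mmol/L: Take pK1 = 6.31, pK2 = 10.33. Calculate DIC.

CA = [HCO3⁻] + 2[CO3²⁻] = (α₁ + 2α₂)·DIC
At pH 6.96: [H⁺]/K1 = 10^-0.65 = 0.22387, K2/[H⁺] = 10^-3.37 = 0.00042658
α₁ = 1/(1 + 0.22387 + 0.00042658) = 1/1.2243 = 0.8168; α₂ = α₁·K2/[H⁺] = 0.0003484
α₁ + 2α₂ = 0.8175
DIC = CA / (α₁ + 2α₂) = 1.98 / 0.8175 = 2.42 mmol/L

DIC = 2.42 mmol/L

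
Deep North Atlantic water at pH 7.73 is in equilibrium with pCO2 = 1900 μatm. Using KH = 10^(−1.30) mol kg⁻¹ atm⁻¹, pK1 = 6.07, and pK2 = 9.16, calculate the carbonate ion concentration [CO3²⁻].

[CO3²⁻] = 0.162 mmol/kg

[CO2*] = KH · pCO2 = 10^(−1.30) × 1900×10^-6 = 9.523×10^-5 mol/kg
α₀ = 1/(1 + K1/[H⁺] + K1K2/[H⁺]²) = 1/(1 + 10^+1.66 + 10^+0.23) = 0.02066
DIC = [CO2*]/α₀ = 9.523×10^-5 / 0.02066 = 4.610 mmol/kg
[CO3²⁻] = α₂·DIC; α₂ = 0.03508, so [CO3²⁻] = 0.03508 × 4.610 = 0.162 mmol/kg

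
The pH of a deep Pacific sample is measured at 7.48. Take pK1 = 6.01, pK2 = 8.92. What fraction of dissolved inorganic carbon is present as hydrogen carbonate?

α₁ = 1 / (1 + [H⁺]/K1 + K2/[H⁺]) = 1 / (1 + 10^-1.47 + 10^-1.44)
   = 1 / (1 + 0.033884 + 0.036308) = 1/1.0702 = 0.9344

α₁ = 0.934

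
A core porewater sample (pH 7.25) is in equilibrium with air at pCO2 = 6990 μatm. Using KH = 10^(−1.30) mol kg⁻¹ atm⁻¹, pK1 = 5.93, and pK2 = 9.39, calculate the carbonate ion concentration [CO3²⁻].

[CO3²⁻] = 0.0530 mmol/kg

[CO2*] = KH · pCO2 = 10^(−1.30) × 6990×10^-6 = 3.503×10^-4 mol/kg
α₀ = 1/(1 + K1/[H⁺] + K1K2/[H⁺]²) = 1/(1 + 10^+1.32 + 10^-0.82) = 0.04536
DIC = [CO2*]/α₀ = 3.503×10^-4 / 0.04536 = 7.723 mmol/kg
[CO3²⁻] = α₂·DIC; α₂ = 0.006866, so [CO3²⁻] = 0.006866 × 7.723 = 0.0530 mmol/kg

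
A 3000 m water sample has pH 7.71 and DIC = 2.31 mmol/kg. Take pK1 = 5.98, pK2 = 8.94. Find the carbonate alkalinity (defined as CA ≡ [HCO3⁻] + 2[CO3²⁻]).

CA = [HCO3⁻] + 2[CO3²⁻] = (α₁ + 2α₂)·DIC
At pH 7.71: [H⁺]/K1 = 10^-1.73 = 0.018621, K2/[H⁺] = 10^-1.23 = 0.058884
α₁ = 1/(1 + 0.018621 + 0.058884) = 1/1.0775 = 0.9281; α₂ = α₁·K2/[H⁺] = 0.05465
α₁ + 2α₂ = 1.0374
CA = 1.0374 × 2.31 = 2.40 mmol/kg

CA = 2.40 mmol/kg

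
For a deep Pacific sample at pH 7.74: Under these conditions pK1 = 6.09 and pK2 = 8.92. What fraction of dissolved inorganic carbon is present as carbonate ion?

α₂ = 1 / (1 + [H⁺]/K2 + [H⁺]²/(K1K2)) = 1 / (1 + 10^+1.18 + 10^-0.47)
   = 1 / (1 + 15.136 + 0.33884) = 1/16.474 = 0.06070

α₂ = 0.0607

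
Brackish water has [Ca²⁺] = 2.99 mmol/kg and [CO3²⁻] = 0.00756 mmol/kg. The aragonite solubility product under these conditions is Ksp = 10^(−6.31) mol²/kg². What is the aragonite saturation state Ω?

Ksp = 10^(−6.31) = 4.898×10^-7
Ω = [Ca²⁺][CO3²⁻]/Ksp = (2.99×10^-3)(0.00756×10^-3) / 4.898×10^-7 = 0.0462

Ω = 0.0462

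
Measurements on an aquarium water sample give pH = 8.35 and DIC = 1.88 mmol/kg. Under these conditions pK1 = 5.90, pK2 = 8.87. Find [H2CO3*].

α₀ = 1 / (1 + K1/[H⁺] + K1K2/[H⁺]²) = 1 / (1 + 10^+2.45 + 10^+1.93)
   = 1 / (1 + 281.84 + 85.114) = 1/367.95 = 0.002718
[CO2*] = α₀ × DIC = 0.002718 × 1.88 = 0.00511 mmol/kg = 5.11 μmol/kg

[CO2*] = 5.11 μmol/kg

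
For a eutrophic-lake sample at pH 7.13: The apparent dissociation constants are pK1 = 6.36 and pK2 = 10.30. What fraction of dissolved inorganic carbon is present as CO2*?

α₀ = 1 / (1 + K1/[H⁺] + K1K2/[H⁺]²) = 1 / (1 + 10^+0.77 + 10^-2.40)
   = 1 / (1 + 5.8884 + 0.0039811) = 1/6.8924 = 0.1451

α₀ = 0.145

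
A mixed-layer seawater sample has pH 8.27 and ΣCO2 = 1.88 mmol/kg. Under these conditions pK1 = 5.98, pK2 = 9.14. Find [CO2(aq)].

α₀ = 1 / (1 + K1/[H⁺] + K1K2/[H⁺]²) = 1 / (1 + 10^+2.29 + 10^+1.42)
   = 1 / (1 + 194.98 + 26.303) = 1/222.29 = 0.004499
[CO2*] = α₀ × DIC = 0.004499 × 1.88 = 0.00846 mmol/kg = 8.46 μmol/kg

[CO2*] = 8.46 μmol/kg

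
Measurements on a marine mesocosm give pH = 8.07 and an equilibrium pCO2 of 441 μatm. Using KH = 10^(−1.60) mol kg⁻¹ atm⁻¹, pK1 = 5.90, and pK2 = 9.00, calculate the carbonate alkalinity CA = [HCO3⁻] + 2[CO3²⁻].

CA = 2.02 mmol/kg

[CO2*] = KH · pCO2 = 10^(−1.60) × 441×10^-6 = 1.108×10^-5 mol/kg
α₀ = 1/(1 + K1/[H⁺] + K1K2/[H⁺]²) = 1/(1 + 10^+2.17 + 10^+1.24) = 0.006014
DIC = [CO2*]/α₀ = 1.108×10^-5 / 0.006014 = 1.842 mmol/kg
CA = (α₁ + 2α₂)·DIC = (0.8895 + 2×0.1045) × 1.842 = 2.02 mmol/kg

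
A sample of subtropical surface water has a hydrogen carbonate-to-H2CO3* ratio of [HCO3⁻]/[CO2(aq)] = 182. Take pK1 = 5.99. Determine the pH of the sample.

pH = 8.25

From K1 = [H⁺][HCO3⁻]/[CO2(aq)]:  pH = pK1 + log₁₀([HCO3⁻]/[CO2(aq)])
log₁₀(182) = +2.260
pH = 5.99 + (+2.260) = 8.25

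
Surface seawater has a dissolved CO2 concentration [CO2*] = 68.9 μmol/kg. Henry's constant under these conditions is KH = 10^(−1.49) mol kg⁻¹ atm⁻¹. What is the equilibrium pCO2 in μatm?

pCO2 = 2130 μatm

KH = 10^(−1.49) = 3.236×10^-2 mol kg⁻¹ atm⁻¹
pCO2 = [CO2*]/KH = 68.9×10^-6 / 3.236×10^-2 = 2.13×10^-3 atm = 2130 μatm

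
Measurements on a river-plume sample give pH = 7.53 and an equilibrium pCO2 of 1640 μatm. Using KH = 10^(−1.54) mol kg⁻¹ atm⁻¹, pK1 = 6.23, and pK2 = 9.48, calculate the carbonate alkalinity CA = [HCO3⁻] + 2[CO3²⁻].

CA = 0.965 mmol/kg

[CO2*] = KH · pCO2 = 10^(−1.54) × 1640×10^-6 = 4.730×10^-5 mol/kg
α₀ = 1/(1 + K1/[H⁺] + K1K2/[H⁺]²) = 1/(1 + 10^+1.30 + 10^-0.65) = 0.04722
DIC = [CO2*]/α₀ = 4.730×10^-5 / 0.04722 = 1.002 mmol/kg
CA = (α₁ + 2α₂)·DIC = (0.9422 + 2×0.01057) × 1.002 = 0.965 mmol/kg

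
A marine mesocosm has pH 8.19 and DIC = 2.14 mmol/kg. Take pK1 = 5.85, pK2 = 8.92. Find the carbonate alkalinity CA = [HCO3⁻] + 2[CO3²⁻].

CA = 2.47 mmol/kg

CA = [HCO3⁻] + 2[CO3²⁻] = (α₁ + 2α₂)·DIC
At pH 8.19: [H⁺]/K1 = 10^-2.34 = 0.0045709, K2/[H⁺] = 10^-0.73 = 0.18621
α₁ = 1/(1 + 0.0045709 + 0.18621) = 1/1.1908 = 0.8398; α₂ = α₁·K2/[H⁺] = 0.1564
α₁ + 2α₂ = 1.1525
CA = 1.1525 × 2.14 = 2.47 mmol/kg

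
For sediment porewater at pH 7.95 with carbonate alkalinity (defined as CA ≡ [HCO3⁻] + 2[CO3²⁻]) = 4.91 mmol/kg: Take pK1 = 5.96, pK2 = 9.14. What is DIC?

CA = [HCO3⁻] + 2[CO3²⁻] = (α₁ + 2α₂)·DIC
At pH 7.95: [H⁺]/K1 = 10^-1.99 = 0.010233, K2/[H⁺] = 10^-1.19 = 0.064565
α₁ = 1/(1 + 0.010233 + 0.064565) = 1/1.0748 = 0.9304; α₂ = α₁·K2/[H⁺] = 0.06007
α₁ + 2α₂ = 1.0506
DIC = CA / (α₁ + 2α₂) = 4.91 / 1.0506 = 4.67 mmol/kg

DIC = 4.67 mmol/kg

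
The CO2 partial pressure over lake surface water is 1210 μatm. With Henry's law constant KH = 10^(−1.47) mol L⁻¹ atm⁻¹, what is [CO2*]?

[CO2*] = 41.0 μmol/L

KH = 10^(−1.47) = 3.388×10^-2 mol L⁻¹ atm⁻¹
[CO2*] = KH · pCO2 = 3.388×10^-2 × 1210×10^-6 atm = 4.10×10^-5 mol/L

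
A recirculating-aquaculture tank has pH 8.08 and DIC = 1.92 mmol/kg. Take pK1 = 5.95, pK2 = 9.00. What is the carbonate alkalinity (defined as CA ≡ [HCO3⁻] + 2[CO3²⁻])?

CA = [HCO3⁻] + 2[CO3²⁻] = (α₁ + 2α₂)·DIC
At pH 8.08: [H⁺]/K1 = 10^-2.13 = 0.0074131, K2/[H⁺] = 10^-0.92 = 0.12023
α₁ = 1/(1 + 0.0074131 + 0.12023) = 1/1.1276 = 0.8868; α₂ = α₁·K2/[H⁺] = 0.1066
α₁ + 2α₂ = 1.1000
CA = 1.1000 × 1.92 = 2.11 mmol/kg

CA = 2.11 mmol/kg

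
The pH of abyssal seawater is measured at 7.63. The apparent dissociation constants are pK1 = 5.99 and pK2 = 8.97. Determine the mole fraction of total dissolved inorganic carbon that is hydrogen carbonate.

α₁ = 1 / (1 + [H⁺]/K1 + K2/[H⁺]) = 1 / (1 + 10^-1.64 + 10^-1.34)
   = 1 / (1 + 0.022909 + 0.045709) = 1/1.0686 = 0.9358

α₁ = 0.936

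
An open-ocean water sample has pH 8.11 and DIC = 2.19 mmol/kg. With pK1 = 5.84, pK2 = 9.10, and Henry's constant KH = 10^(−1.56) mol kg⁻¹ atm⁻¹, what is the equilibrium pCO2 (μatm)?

pCO2 = 385 μatm

α₀ = 1 / (1 + K1/[H⁺] + K1K2/[H⁺]²) = 1 / (1 + 10^+2.27 + 10^+1.28)
   = 1 / (1 + 186.21 + 19.055) = 1/206.26 = 0.004848
[CO2*] = α₀ × DIC = 0.004848 × 2.19 = 0.01062 mmol/kg = 10.62 μmol/kg
pCO2 = [CO2*]/KH = 1.062×10^-5 / 2.754×10^-2 = 385 μatm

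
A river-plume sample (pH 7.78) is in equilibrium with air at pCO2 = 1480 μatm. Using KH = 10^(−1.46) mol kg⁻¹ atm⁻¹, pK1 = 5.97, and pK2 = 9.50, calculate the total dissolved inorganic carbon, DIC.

DIC = 3.43 mmol/kg

[CO2*] = KH · pCO2 = 10^(−1.46) × 1480×10^-6 = 5.132×10^-5 mol/kg
α₀ = 1/(1 + K1/[H⁺] + K1K2/[H⁺]²) = 1/(1 + 10^+1.81 + 10^+0.09) = 0.01497
DIC = [CO2*]/α₀ = 5.132×10^-5 / 0.01497 = 3.43 mmol/kg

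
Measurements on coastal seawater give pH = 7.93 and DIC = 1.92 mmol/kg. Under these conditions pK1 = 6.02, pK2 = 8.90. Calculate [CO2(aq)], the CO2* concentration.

α₀ = 1 / (1 + K1/[H⁺] + K1K2/[H⁺]²) = 1 / (1 + 10^+1.91 + 10^+0.94)
   = 1 / (1 + 81.283 + 8.7096) = 1/90.993 = 0.01099
[CO2*] = α₀ × DIC = 0.01099 × 1.92 = 0.0211 mmol/kg

[CO2*] = 0.0211 mmol/kg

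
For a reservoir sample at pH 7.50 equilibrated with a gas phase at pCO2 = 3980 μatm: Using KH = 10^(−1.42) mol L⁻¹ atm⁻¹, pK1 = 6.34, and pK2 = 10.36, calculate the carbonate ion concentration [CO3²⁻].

[CO3²⁻] = 3.02 μmol/L

[CO2*] = KH · pCO2 = 10^(−1.42) × 3980×10^-6 = 1.513×10^-4 mol/L
α₀ = 1/(1 + K1/[H⁺] + K1K2/[H⁺]²) = 1/(1 + 10^+1.16 + 10^-1.70) = 0.06462
DIC = [CO2*]/α₀ = 1.513×10^-4 / 0.06462 = 2.342 mmol/L
[CO3²⁻] = α₂·DIC; α₂ = 0.001289, so [CO3²⁻] = 0.001289 × 2.342 = 0.00302 mmol/L = 3.02 μmol/L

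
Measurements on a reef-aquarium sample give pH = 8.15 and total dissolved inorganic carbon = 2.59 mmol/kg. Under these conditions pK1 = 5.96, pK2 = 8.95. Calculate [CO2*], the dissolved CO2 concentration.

[CO2*] = 14.4 μmol/kg

α₀ = 1 / (1 + K1/[H⁺] + K1K2/[H⁺]²) = 1 / (1 + 10^+2.19 + 10^+1.39)
   = 1 / (1 + 154.88 + 24.547) = 1/180.43 = 0.005542
[CO2*] = α₀ × DIC = 0.005542 × 2.59 = 0.0144 mmol/kg = 14.4 μmol/kg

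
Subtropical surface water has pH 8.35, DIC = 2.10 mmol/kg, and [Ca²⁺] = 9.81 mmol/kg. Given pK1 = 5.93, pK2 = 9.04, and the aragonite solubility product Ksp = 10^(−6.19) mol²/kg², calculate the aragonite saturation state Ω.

Ω = 5.39

α₂ = 1 / (1 + [H⁺]/K2 + [H⁺]²/(K1K2)) = 1 / (1 + 10^+0.69 + 10^-1.73)
   = 1 / (1 + 4.8978 + 0.018621) = 1/5.9164 = 0.1690
[CO3²⁻] = α₂ × DIC = 0.1690 × 2.10 = 0.3549 mmol/kg
Ksp = 10^(−6.19) = 6.457×10^-7
Ω = [Ca²⁺][CO3²⁻]/Ksp = (9.81×10^-3)(3.549×10^-4) / 6.457×10^-7 = 5.39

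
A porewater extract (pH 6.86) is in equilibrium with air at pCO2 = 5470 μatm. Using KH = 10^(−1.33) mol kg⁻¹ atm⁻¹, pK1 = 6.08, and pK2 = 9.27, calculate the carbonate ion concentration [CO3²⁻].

[CO2*] = KH · pCO2 = 10^(−1.33) × 5470×10^-6 = 2.559×10^-4 mol/kg
α₀ = 1/(1 + K1/[H⁺] + K1K2/[H⁺]²) = 1/(1 + 10^+0.78 + 10^-1.63) = 0.1419
DIC = [CO2*]/α₀ = 2.559×10^-4 / 0.1419 = 1.804 mmol/kg
[CO3²⁻] = α₂·DIC; α₂ = 0.003326, so [CO3²⁻] = 0.003326 × 1.804 = 0.00600 mmol/kg = 6.00 μmol/kg

[CO3²⁻] = 6.00 μmol/kg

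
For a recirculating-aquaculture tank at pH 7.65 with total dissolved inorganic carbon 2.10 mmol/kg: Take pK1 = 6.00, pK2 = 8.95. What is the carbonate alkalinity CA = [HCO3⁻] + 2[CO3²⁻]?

CA = [HCO3⁻] + 2[CO3²⁻] = (α₁ + 2α₂)·DIC
At pH 7.65: [H⁺]/K1 = 10^-1.65 = 0.022387, K2/[H⁺] = 10^-1.30 = 0.050119
α₁ = 1/(1 + 0.022387 + 0.050119) = 1/1.0725 = 0.9324; α₂ = α₁·K2/[H⁺] = 0.04673
α₁ + 2α₂ = 1.0259
CA = 1.0259 × 2.10 = 2.15 mmol/kg

CA = 2.15 mmol/kg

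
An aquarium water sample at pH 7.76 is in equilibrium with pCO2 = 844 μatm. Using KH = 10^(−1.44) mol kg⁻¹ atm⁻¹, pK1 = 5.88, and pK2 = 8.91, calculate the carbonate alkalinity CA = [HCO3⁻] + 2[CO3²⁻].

CA = 2.65 mmol/kg

[CO2*] = KH · pCO2 = 10^(−1.44) × 844×10^-6 = 3.064×10^-5 mol/kg
α₀ = 1/(1 + K1/[H⁺] + K1K2/[H⁺]²) = 1/(1 + 10^+1.88 + 10^+0.73) = 0.01216
DIC = [CO2*]/α₀ = 3.064×10^-5 / 0.01216 = 2.520 mmol/kg
CA = (α₁ + 2α₂)·DIC = (0.9225 + 2×0.06531) × 2.520 = 2.65 mmol/kg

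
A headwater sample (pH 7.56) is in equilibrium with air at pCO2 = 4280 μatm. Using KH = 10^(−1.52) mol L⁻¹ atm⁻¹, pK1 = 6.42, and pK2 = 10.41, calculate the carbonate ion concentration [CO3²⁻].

[CO3²⁻] = 2.52 μmol/L

[CO2*] = KH · pCO2 = 10^(−1.52) × 4280×10^-6 = 1.293×10^-4 mol/L
α₀ = 1/(1 + K1/[H⁺] + K1K2/[H⁺]²) = 1/(1 + 10^+1.14 + 10^-1.71) = 0.06746
DIC = [CO2*]/α₀ = 1.293×10^-4 / 0.06746 = 1.916 mmol/L
[CO3²⁻] = α₂·DIC; α₂ = 0.001315, so [CO3²⁻] = 0.001315 × 1.916 = 0.00252 mmol/L = 2.52 μmol/L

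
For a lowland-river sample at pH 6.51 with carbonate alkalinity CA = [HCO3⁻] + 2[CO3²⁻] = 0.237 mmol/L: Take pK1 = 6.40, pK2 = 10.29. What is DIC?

DIC = 0.421 mmol/L

CA = [HCO3⁻] + 2[CO3²⁻] = (α₁ + 2α₂)·DIC
At pH 6.51: [H⁺]/K1 = 10^-0.11 = 0.77625, K2/[H⁺] = 10^-3.78 = 0.00016596
α₁ = 1/(1 + 0.77625 + 0.00016596) = 1/1.7764 = 0.5629; α₂ = α₁·K2/[H⁺] = 9.342×10^-5
α₁ + 2α₂ = 0.5631
DIC = CA / (α₁ + 2α₂) = 0.237 / 0.5631 = 0.421 mmol/L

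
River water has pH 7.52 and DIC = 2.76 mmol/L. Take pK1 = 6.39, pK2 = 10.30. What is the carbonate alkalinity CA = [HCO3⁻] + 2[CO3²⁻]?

CA = [HCO3⁻] + 2[CO3²⁻] = (α₁ + 2α₂)·DIC
At pH 7.52: [H⁺]/K1 = 10^-1.13 = 0.074131, K2/[H⁺] = 10^-2.78 = 0.0016596
α₁ = 1/(1 + 0.074131 + 0.0016596) = 1/1.0758 = 0.9295; α₂ = α₁·K2/[H⁺] = 0.001543
α₁ + 2α₂ = 0.9326
CA = 0.9326 × 2.76 = 2.57 mmol/L

CA = 2.57 mmol/L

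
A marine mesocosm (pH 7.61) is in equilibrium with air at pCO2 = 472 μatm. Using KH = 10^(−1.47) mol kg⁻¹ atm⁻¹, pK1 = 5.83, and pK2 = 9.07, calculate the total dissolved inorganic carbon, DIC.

DIC = 1.01 mmol/kg

[CO2*] = KH · pCO2 = 10^(−1.47) × 472×10^-6 = 1.599×10^-5 mol/kg
α₀ = 1/(1 + K1/[H⁺] + K1K2/[H⁺]²) = 1/(1 + 10^+1.78 + 10^+0.32) = 0.01579
DIC = [CO2*]/α₀ = 1.599×10^-5 / 0.01579 = 1.01 mmol/kg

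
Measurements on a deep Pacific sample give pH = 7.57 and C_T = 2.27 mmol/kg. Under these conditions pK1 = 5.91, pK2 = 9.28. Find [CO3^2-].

α₂ = 1 / (1 + [H⁺]/K2 + [H⁺]²/(K1K2)) = 1 / (1 + 10^+1.71 + 10^+0.05)
   = 1 / (1 + 51.286 + 1.1220) = 1/53.408 = 0.01872
[CO3²⁻] = α₂ × DIC = 0.01872 × 2.27 = 0.0425 mmol/kg

[CO3²⁻] = 0.0425 mmol/kg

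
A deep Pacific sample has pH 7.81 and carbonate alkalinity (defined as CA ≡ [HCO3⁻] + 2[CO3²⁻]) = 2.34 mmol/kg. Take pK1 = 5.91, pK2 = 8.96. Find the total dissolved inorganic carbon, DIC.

DIC = 2.22 mmol/kg

CA = [HCO3⁻] + 2[CO3²⁻] = (α₁ + 2α₂)·DIC
At pH 7.81: [H⁺]/K1 = 10^-1.90 = 0.012589, K2/[H⁺] = 10^-1.15 = 0.070795
α₁ = 1/(1 + 0.012589 + 0.070795) = 1/1.0834 = 0.9230; α₂ = α₁·K2/[H⁺] = 0.06535
α₁ + 2α₂ = 1.0537
DIC = CA / (α₁ + 2α₂) = 2.34 / 1.0537 = 2.22 mmol/kg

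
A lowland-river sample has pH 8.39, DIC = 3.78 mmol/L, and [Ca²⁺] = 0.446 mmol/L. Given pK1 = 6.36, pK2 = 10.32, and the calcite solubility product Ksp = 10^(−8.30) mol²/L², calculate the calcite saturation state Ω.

Ω = 3.87

α₂ = 1 / (1 + [H⁺]/K2 + [H⁺]²/(K1K2)) = 1 / (1 + 10^+1.93 + 10^-0.10)
   = 1 / (1 + 85.114 + 0.79433) = 1/86.908 = 0.01151
[CO3²⁻] = α₂ × DIC = 0.01151 × 3.78 = 0.04349 mmol/L
Ksp = 10^(−8.30) = 5.012×10^-9
Ω = [Ca²⁺][CO3²⁻]/Ksp = (0.446×10^-3)(4.349×10^-5) / 5.012×10^-9 = 3.87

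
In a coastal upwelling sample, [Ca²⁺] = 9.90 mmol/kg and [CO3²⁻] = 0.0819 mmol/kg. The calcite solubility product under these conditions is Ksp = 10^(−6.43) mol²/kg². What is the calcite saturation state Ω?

Ksp = 10^(−6.43) = 3.715×10^-7
Ω = [Ca²⁺][CO3²⁻]/Ksp = (9.90×10^-3)(0.0819×10^-3) / 3.715×10^-7 = 2.18

Ω = 2.18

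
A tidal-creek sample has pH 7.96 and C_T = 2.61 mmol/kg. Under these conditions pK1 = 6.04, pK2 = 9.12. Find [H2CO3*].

α₀ = 1 / (1 + K1/[H⁺] + K1K2/[H⁺]²) = 1 / (1 + 10^+1.92 + 10^+0.76)
   = 1 / (1 + 83.176 + 5.7544) = 1/89.931 = 0.01112
[CO2*] = α₀ × DIC = 0.01112 × 2.61 = 0.0290 mmol/kg

[CO2*] = 0.0290 mmol/kg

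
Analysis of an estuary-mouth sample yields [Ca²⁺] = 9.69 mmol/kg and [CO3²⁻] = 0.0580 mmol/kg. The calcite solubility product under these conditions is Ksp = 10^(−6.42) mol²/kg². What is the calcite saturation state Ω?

Ksp = 10^(−6.42) = 3.802×10^-7
Ω = [Ca²⁺][CO3²⁻]/Ksp = (9.69×10^-3)(0.0580×10^-3) / 3.802×10^-7 = 1.48

Ω = 1.48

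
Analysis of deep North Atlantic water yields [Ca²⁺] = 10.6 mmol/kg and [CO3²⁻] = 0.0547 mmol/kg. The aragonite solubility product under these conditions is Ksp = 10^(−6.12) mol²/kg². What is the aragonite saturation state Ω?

Ω = 0.764

Ksp = 10^(−6.12) = 7.586×10^-7
Ω = [Ca²⁺][CO3²⁻]/Ksp = (10.6×10^-3)(0.0547×10^-3) / 7.586×10^-7 = 0.764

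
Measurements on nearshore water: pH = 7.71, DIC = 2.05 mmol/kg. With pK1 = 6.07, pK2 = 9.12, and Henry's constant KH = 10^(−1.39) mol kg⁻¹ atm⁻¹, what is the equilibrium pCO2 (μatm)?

pCO2 = 1090 μatm

α₀ = 1 / (1 + K1/[H⁺] + K1K2/[H⁺]²) = 1 / (1 + 10^+1.64 + 10^+0.23)
   = 1 / (1 + 43.652 + 1.6982) = 1/46.350 = 0.02158
[CO2*] = α₀ × DIC = 0.02158 × 2.05 = 0.04423 mmol/kg
pCO2 = [CO2*]/KH = 4.423×10^-5 / 4.074×10^-2 = 1090 μatm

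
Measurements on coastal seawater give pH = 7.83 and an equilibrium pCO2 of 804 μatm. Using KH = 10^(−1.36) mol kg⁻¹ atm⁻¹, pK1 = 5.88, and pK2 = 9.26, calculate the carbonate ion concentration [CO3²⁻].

[CO3²⁻] = 0.116 mmol/kg

[CO2*] = KH · pCO2 = 10^(−1.36) × 804×10^-6 = 3.510×10^-5 mol/kg
α₀ = 1/(1 + K1/[H⁺] + K1K2/[H⁺]²) = 1/(1 + 10^+1.95 + 10^+0.52) = 0.01070
DIC = [CO2*]/α₀ = 3.510×10^-5 / 0.01070 = 3.279 mmol/kg
[CO3²⁻] = α₂·DIC; α₂ = 0.03544, so [CO3²⁻] = 0.03544 × 3.279 = 0.116 mmol/kg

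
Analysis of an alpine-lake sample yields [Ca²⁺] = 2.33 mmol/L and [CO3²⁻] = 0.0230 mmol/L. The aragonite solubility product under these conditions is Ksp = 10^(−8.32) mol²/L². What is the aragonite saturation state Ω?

Ω = 11.2

Ksp = 10^(−8.32) = 4.786×10^-9
Ω = [Ca²⁺][CO3²⁻]/Ksp = (2.33×10^-3)(0.0230×10^-3) / 4.786×10^-9 = 11.2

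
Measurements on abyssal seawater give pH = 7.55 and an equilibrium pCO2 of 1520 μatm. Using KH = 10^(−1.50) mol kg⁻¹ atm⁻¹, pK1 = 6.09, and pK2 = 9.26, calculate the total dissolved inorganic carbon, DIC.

[CO2*] = KH · pCO2 = 10^(−1.50) × 1520×10^-6 = 4.807×10^-5 mol/kg
α₀ = 1/(1 + K1/[H⁺] + K1K2/[H⁺]²) = 1/(1 + 10^+1.46 + 10^-0.25) = 0.03289
DIC = [CO2*]/α₀ = 4.807×10^-5 / 0.03289 = 1.46 mmol/kg

DIC = 1.46 mmol/kg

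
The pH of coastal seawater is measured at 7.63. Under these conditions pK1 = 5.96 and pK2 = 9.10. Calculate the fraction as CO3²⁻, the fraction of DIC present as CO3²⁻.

α₂ = 1 / (1 + [H⁺]/K2 + [H⁺]²/(K1K2)) = 1 / (1 + 10^+1.47 + 10^-0.20)
   = 1 / (1 + 29.512 + 0.63096) = 1/31.143 = 0.03211

α₂ = 0.0321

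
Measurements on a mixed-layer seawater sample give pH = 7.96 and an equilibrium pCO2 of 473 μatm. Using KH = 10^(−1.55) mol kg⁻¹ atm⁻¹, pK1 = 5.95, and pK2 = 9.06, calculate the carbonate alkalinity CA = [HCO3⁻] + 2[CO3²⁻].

[CO2*] = KH · pCO2 = 10^(−1.55) × 473×10^-6 = 1.333×10^-5 mol/kg
α₀ = 1/(1 + K1/[H⁺] + K1K2/[H⁺]²) = 1/(1 + 10^+2.01 + 10^+0.91) = 0.008972
DIC = [CO2*]/α₀ = 1.333×10^-5 / 0.008972 = 1.486 mmol/kg
CA = (α₁ + 2α₂)·DIC = (0.9181 + 2×0.07293) × 1.486 = 1.58 mmol/kg

CA = 1.58 mmol/kg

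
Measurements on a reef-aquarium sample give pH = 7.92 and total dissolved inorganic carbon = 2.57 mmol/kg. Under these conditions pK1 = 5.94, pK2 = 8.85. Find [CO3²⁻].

[CO3²⁻] = 0.268 mmol/kg

α₂ = 1 / (1 + [H⁺]/K2 + [H⁺]²/(K1K2)) = 1 / (1 + 10^+0.93 + 10^-1.05)
   = 1 / (1 + 8.5114 + 0.089125) = 1/9.6005 = 0.1042
[CO3²⁻] = α₂ × DIC = 0.1042 × 2.57 = 0.268 mmol/kg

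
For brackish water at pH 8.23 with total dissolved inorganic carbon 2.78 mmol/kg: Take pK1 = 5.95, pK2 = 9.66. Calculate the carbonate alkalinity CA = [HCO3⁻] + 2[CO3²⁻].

CA = [HCO3⁻] + 2[CO3²⁻] = (α₁ + 2α₂)·DIC
At pH 8.23: [H⁺]/K1 = 10^-2.28 = 0.0052481, K2/[H⁺] = 10^-1.43 = 0.037154
α₁ = 1/(1 + 0.0052481 + 0.037154) = 1/1.0424 = 0.9593; α₂ = α₁·K2/[H⁺] = 0.03564
α₁ + 2α₂ = 1.0306
CA = 1.0306 × 2.78 = 2.87 mmol/kg

CA = 2.87 mmol/kg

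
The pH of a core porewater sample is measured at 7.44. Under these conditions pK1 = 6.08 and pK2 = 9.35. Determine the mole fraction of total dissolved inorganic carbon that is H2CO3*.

α₀ = 0.0413

α₀ = 1 / (1 + K1/[H⁺] + K1K2/[H⁺]²) = 1 / (1 + 10^+1.36 + 10^-0.55)
   = 1 / (1 + 22.909 + 0.28184) = 1/24.191 = 0.04134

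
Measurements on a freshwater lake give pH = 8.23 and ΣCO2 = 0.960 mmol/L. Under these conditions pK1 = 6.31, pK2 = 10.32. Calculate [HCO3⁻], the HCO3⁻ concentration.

α₁ = 1 / (1 + [H⁺]/K1 + K2/[H⁺]) = 1 / (1 + 10^-1.92 + 10^-2.09)
   = 1 / (1 + 0.012023 + 0.0081283) = 1/1.0202 = 0.9802
[HCO3⁻] = α₁ × DIC = 0.9802 × 0.960 = 0.941 mmol/L

[HCO3⁻] = 0.941 mmol/L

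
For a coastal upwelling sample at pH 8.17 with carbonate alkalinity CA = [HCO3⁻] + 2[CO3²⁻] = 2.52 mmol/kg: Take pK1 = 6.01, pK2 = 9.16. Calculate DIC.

CA = [HCO3⁻] + 2[CO3²⁻] = (α₁ + 2α₂)·DIC
At pH 8.17: [H⁺]/K1 = 10^-2.16 = 0.0069183, K2/[H⁺] = 10^-0.99 = 0.10233
α₁ = 1/(1 + 0.0069183 + 0.10233) = 1/1.1092 = 0.9015; α₂ = α₁·K2/[H⁺] = 0.09225
α₁ + 2α₂ = 1.0860
DIC = CA / (α₁ + 2α₂) = 2.52 / 1.0860 = 2.32 mmol/kg

DIC = 2.32 mmol/kg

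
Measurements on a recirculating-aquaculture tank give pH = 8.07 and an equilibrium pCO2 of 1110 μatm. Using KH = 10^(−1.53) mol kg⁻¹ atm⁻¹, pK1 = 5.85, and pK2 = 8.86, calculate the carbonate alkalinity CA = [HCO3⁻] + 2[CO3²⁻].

[CO2*] = KH · pCO2 = 10^(−1.53) × 1110×10^-6 = 3.276×10^-5 mol/kg
α₀ = 1/(1 + K1/[H⁺] + K1K2/[H⁺]²) = 1/(1 + 10^+2.22 + 10^+1.43) = 0.005158
DIC = [CO2*]/α₀ = 3.276×10^-5 / 0.005158 = 6.351 mmol/kg
CA = (α₁ + 2α₂)·DIC = (0.8560 + 2×0.1388) × 6.351 = 7.20 mmol/kg

CA = 7.20 mmol/kg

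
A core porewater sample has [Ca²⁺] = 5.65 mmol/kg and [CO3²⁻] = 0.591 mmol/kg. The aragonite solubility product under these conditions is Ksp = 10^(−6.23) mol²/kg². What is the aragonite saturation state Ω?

Ksp = 10^(−6.23) = 5.888×10^-7
Ω = [Ca²⁺][CO3²⁻]/Ksp = (5.65×10^-3)(0.591×10^-3) / 5.888×10^-7 = 5.67

Ω = 5.67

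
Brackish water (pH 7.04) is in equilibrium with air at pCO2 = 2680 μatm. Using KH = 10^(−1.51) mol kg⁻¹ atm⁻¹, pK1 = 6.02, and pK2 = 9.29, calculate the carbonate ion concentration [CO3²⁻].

[CO3²⁻] = 4.88 μmol/kg

[CO2*] = KH · pCO2 = 10^(−1.51) × 2680×10^-6 = 8.282×10^-5 mol/kg
α₀ = 1/(1 + K1/[H⁺] + K1K2/[H⁺]²) = 1/(1 + 10^+1.02 + 10^-1.23) = 0.08673
DIC = [CO2*]/α₀ = 8.282×10^-5 / 0.08673 = 0.9549 mmol/kg
[CO3²⁻] = α₂·DIC; α₂ = 0.005107, so [CO3²⁻] = 0.005107 × 0.9549 = 0.00488 mmol/kg = 4.88 μmol/kg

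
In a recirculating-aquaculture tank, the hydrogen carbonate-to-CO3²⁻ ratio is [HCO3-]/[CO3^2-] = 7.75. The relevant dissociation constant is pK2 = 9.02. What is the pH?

pH = 8.13

From K2 = [H⁺][CO3^2-]/[HCO3-]:  pH = pK2 − log₁₀([HCO3-]/[CO3^2-])
log₁₀(7.75) = +0.889
pH = 9.02 − (+0.889) = 8.13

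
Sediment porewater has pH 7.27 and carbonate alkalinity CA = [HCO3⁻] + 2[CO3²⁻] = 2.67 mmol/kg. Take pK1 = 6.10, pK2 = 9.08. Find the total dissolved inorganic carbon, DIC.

CA = [HCO3⁻] + 2[CO3²⁻] = (α₁ + 2α₂)·DIC
At pH 7.27: [H⁺]/K1 = 10^-1.17 = 0.067608, K2/[H⁺] = 10^-1.81 = 0.015488
α₁ = 1/(1 + 0.067608 + 0.015488) = 1/1.0831 = 0.9233; α₂ = α₁·K2/[H⁺] = 0.01430
α₁ + 2α₂ = 0.9519
DIC = CA / (α₁ + 2α₂) = 2.67 / 0.9519 = 2.80 mmol/kg

DIC = 2.80 mmol/kg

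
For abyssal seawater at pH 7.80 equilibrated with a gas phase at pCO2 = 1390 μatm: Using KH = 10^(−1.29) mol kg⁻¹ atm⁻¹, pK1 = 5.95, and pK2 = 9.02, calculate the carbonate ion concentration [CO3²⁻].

[CO3²⁻] = 0.304 mmol/kg

[CO2*] = KH · pCO2 = 10^(−1.29) × 1390×10^-6 = 7.129×10^-5 mol/kg
α₀ = 1/(1 + K1/[H⁺] + K1K2/[H⁺]²) = 1/(1 + 10^+1.85 + 10^+0.63) = 0.01315
DIC = [CO2*]/α₀ = 7.129×10^-5 / 0.01315 = 5.422 mmol/kg
[CO3²⁻] = α₂·DIC; α₂ = 0.05608, so [CO3²⁻] = 0.05608 × 5.422 = 0.304 mmol/kg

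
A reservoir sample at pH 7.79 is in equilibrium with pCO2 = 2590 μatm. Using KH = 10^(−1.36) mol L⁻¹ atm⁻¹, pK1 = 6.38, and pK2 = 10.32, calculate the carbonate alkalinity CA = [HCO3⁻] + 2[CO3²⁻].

[CO2*] = KH · pCO2 = 10^(−1.36) × 2590×10^-6 = 1.131×10^-4 mol/L
α₀ = 1/(1 + K1/[H⁺] + K1K2/[H⁺]²) = 1/(1 + 10^+1.41 + 10^-1.12) = 0.03734
DIC = [CO2*]/α₀ = 1.131×10^-4 / 0.03734 = 3.028 mmol/L
CA = (α₁ + 2α₂)·DIC = (0.9598 + 2×0.002833) × 3.028 = 2.92 mmol/L

CA = 2.92 mmol/L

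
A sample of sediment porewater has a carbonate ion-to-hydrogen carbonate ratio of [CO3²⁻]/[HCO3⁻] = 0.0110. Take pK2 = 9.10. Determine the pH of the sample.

pH = 7.14

From K2 = [H⁺][CO3²⁻]/[HCO3⁻]:  pH = pK2 + log₁₀([CO3²⁻]/[HCO3⁻])
log₁₀(0.0110) = -1.959
pH = 9.10 + (-1.959) = 7.14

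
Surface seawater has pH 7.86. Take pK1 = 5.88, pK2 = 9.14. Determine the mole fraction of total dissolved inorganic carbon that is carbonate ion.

α₂ = 1 / (1 + [H⁺]/K2 + [H⁺]²/(K1K2)) = 1 / (1 + 10^+1.28 + 10^-0.70)
   = 1 / (1 + 19.055 + 0.19953) = 1/20.254 = 0.04937

α₂ = 0.0494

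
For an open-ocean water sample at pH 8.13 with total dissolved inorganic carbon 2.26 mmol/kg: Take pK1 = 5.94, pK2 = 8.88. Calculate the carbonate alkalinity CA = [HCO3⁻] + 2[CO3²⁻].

CA = 2.59 mmol/kg

CA = [HCO3⁻] + 2[CO3²⁻] = (α₁ + 2α₂)·DIC
At pH 8.13: [H⁺]/K1 = 10^-2.19 = 0.0064565, K2/[H⁺] = 10^-0.75 = 0.17783
α₁ = 1/(1 + 0.0064565 + 0.17783) = 1/1.1843 = 0.8444; α₂ = α₁·K2/[H⁺] = 0.1502
α₁ + 2α₂ = 1.1447
CA = 1.1447 × 2.26 = 2.59 mmol/kg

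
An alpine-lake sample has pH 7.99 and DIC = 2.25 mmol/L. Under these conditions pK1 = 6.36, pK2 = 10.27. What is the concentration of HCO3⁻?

[HCO3⁻] = 2.19 mmol/L

α₁ = 1 / (1 + [H⁺]/K1 + K2/[H⁺]) = 1 / (1 + 10^-1.63 + 10^-2.28)
   = 1 / (1 + 0.023442 + 0.0052481) = 1/1.0287 = 0.9721
[HCO3⁻] = α₁ × DIC = 0.9721 × 2.25 = 2.19 mmol/L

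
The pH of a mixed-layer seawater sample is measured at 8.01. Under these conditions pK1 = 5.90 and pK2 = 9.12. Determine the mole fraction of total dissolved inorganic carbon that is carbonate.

α₂ = 0.0715

α₂ = 1 / (1 + [H⁺]/K2 + [H⁺]²/(K1K2)) = 1 / (1 + 10^+1.11 + 10^-1.00)
   = 1 / (1 + 12.882 + 0.10000) = 1/13.982 = 0.07152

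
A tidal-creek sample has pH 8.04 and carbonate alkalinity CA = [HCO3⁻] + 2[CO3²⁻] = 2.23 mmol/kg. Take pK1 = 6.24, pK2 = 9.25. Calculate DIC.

DIC = 2.14 mmol/kg

CA = [HCO3⁻] + 2[CO3²⁻] = (α₁ + 2α₂)·DIC
At pH 8.04: [H⁺]/K1 = 10^-1.80 = 0.015849, K2/[H⁺] = 10^-1.21 = 0.061660
α₁ = 1/(1 + 0.015849 + 0.061660) = 1/1.0775 = 0.9281; α₂ = α₁·K2/[H⁺] = 0.05722
α₁ + 2α₂ = 1.0425
DIC = CA / (α₁ + 2α₂) = 2.23 / 1.0425 = 2.14 mmol/kg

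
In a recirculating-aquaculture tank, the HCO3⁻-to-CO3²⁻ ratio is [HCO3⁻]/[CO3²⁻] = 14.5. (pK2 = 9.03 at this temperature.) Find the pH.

From K2 = [H⁺][CO3²⁻]/[HCO3⁻]:  pH = pK2 − log₁₀([HCO3⁻]/[CO3²⁻])
log₁₀(14.5) = +1.161
pH = 9.03 − (+1.161) = 7.87

pH = 7.87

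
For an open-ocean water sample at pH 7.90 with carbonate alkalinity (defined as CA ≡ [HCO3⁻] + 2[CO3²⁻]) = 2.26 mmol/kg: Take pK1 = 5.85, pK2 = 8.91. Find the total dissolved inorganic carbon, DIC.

DIC = 2.09 mmol/kg

CA = [HCO3⁻] + 2[CO3²⁻] = (α₁ + 2α₂)·DIC
At pH 7.90: [H⁺]/K1 = 10^-2.05 = 0.0089125, K2/[H⁺] = 10^-1.01 = 0.097724
α₁ = 1/(1 + 0.0089125 + 0.097724) = 1/1.1066 = 0.9036; α₂ = α₁·K2/[H⁺] = 0.08831
α₁ + 2α₂ = 1.0803
DIC = CA / (α₁ + 2α₂) = 2.26 / 1.0803 = 2.09 mmol/kg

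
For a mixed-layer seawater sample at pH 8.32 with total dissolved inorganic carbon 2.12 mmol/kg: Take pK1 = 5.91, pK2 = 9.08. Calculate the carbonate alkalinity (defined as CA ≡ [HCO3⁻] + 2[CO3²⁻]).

CA = [HCO3⁻] + 2[CO3²⁻] = (α₁ + 2α₂)·DIC
At pH 8.32: [H⁺]/K1 = 10^-2.41 = 0.0038905, K2/[H⁺] = 10^-0.76 = 0.17378
α₁ = 1/(1 + 0.0038905 + 0.17378) = 1/1.1777 = 0.8491; α₂ = α₁·K2/[H⁺] = 0.1476
α₁ + 2α₂ = 1.1443
CA = 1.1443 × 2.12 = 2.43 mmol/kg

CA = 2.43 mmol/kg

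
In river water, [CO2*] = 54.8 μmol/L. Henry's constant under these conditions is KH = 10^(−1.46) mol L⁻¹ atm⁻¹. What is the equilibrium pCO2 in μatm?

KH = 10^(−1.46) = 3.467×10^-2 mol L⁻¹ atm⁻¹
pCO2 = [CO2*]/KH = 54.8×10^-6 / 3.467×10^-2 = 1.58×10^-3 atm = 1580 μatm

pCO2 = 1580 μatm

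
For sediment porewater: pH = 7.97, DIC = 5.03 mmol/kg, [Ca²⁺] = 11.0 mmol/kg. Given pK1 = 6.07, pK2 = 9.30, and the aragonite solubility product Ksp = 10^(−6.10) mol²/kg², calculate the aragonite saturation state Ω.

Ω = 3.08

α₂ = 1 / (1 + [H⁺]/K2 + [H⁺]²/(K1K2)) = 1 / (1 + 10^+1.33 + 10^-0.57)
   = 1 / (1 + 21.380 + 0.26915) = 1/22.649 = 0.04415
[CO3²⁻] = α₂ × DIC = 0.04415 × 5.03 = 0.2221 mmol/kg
Ksp = 10^(−6.10) = 7.943×10^-7
Ω = [Ca²⁺][CO3²⁻]/Ksp = (11.0×10^-3)(2.221×10^-4) / 7.943×10^-7 = 3.08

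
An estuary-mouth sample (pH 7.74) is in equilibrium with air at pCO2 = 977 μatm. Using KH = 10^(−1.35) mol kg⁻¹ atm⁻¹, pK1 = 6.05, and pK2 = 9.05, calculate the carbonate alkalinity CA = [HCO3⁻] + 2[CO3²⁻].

CA = 2.35 mmol/kg

[CO2*] = KH · pCO2 = 10^(−1.35) × 977×10^-6 = 4.364×10^-5 mol/kg
α₀ = 1/(1 + K1/[H⁺] + K1K2/[H⁺]²) = 1/(1 + 10^+1.69 + 10^+0.38) = 0.01909
DIC = [CO2*]/α₀ = 4.364×10^-5 / 0.01909 = 2.286 mmol/kg
CA = (α₁ + 2α₂)·DIC = (0.9351 + 2×0.04580) × 2.286 = 2.35 mmol/kg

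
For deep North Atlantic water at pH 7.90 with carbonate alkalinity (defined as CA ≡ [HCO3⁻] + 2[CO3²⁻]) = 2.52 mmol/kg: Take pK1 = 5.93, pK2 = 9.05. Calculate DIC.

DIC = 2.39 mmol/kg

CA = [HCO3⁻] + 2[CO3²⁻] = (α₁ + 2α₂)·DIC
At pH 7.90: [H⁺]/K1 = 10^-1.97 = 0.010715, K2/[H⁺] = 10^-1.15 = 0.070795
α₁ = 1/(1 + 0.010715 + 0.070795) = 1/1.0815 = 0.9246; α₂ = α₁·K2/[H⁺] = 0.06546
α₁ + 2α₂ = 1.0556
DIC = CA / (α₁ + 2α₂) = 2.52 / 1.0556 = 2.39 mmol/kg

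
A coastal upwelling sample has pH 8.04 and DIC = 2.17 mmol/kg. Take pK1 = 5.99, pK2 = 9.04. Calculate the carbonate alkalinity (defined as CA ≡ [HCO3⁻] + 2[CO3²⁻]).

CA = 2.35 mmol/kg

CA = [HCO3⁻] + 2[CO3²⁻] = (α₁ + 2α₂)·DIC
At pH 8.04: [H⁺]/K1 = 10^-2.05 = 0.0089125, K2/[H⁺] = 10^-1.00 = 0.10000
α₁ = 1/(1 + 0.0089125 + 0.10000) = 1/1.1089 = 0.9018; α₂ = α₁·K2/[H⁺] = 0.09018
α₁ + 2α₂ = 1.0821
CA = 1.0821 × 2.17 = 2.35 mmol/kg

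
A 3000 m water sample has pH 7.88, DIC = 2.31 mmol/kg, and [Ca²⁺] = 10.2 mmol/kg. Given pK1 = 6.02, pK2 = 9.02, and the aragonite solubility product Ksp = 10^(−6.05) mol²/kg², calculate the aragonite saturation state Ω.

α₂ = 1 / (1 + [H⁺]/K2 + [H⁺]²/(K1K2)) = 1 / (1 + 10^+1.14 + 10^-0.72)
   = 1 / (1 + 13.804 + 0.19055) = 1/14.994 = 0.06669
[CO3²⁻] = α₂ × DIC = 0.06669 × 2.31 = 0.1541 mmol/kg
Ksp = 10^(−6.05) = 8.913×10^-7
Ω = [Ca²⁺][CO3²⁻]/Ksp = (10.2×10^-3)(1.541×10^-4) / 8.913×10^-7 = 1.76

Ω = 1.76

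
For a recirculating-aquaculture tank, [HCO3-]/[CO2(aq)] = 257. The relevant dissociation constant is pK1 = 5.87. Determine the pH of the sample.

From K1 = [H⁺][HCO3-]/[CO2(aq)]:  pH = pK1 + log₁₀([HCO3-]/[CO2(aq)])
log₁₀(257) = +2.410
pH = 5.87 + (+2.410) = 8.28

pH = 8.28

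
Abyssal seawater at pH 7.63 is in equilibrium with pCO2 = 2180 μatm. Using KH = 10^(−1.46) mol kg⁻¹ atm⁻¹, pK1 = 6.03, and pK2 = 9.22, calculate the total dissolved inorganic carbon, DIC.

DIC = 3.16 mmol/kg

[CO2*] = KH · pCO2 = 10^(−1.46) × 2180×10^-6 = 7.559×10^-5 mol/kg
α₀ = 1/(1 + K1/[H⁺] + K1K2/[H⁺]²) = 1/(1 + 10^+1.60 + 10^+0.01) = 0.02390
DIC = [CO2*]/α₀ = 7.559×10^-5 / 0.02390 = 3.16 mmol/kg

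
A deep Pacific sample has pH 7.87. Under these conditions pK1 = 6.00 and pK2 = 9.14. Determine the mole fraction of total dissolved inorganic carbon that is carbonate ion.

α₂ = 0.0503

α₂ = 1 / (1 + [H⁺]/K2 + [H⁺]²/(K1K2)) = 1 / (1 + 10^+1.27 + 10^-0.60)
   = 1 / (1 + 18.621 + 0.25119) = 1/19.872 = 0.05032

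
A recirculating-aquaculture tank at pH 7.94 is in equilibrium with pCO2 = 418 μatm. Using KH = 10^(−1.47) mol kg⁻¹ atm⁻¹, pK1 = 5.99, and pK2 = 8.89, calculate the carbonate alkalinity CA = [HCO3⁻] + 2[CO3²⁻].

[CO2*] = KH · pCO2 = 10^(−1.47) × 418×10^-6 = 1.416×10^-5 mol/kg
α₀ = 1/(1 + K1/[H⁺] + K1K2/[H⁺]²) = 1/(1 + 10^+1.95 + 10^+1.00) = 0.009988
DIC = [CO2*]/α₀ = 1.416×10^-5 / 0.009988 = 1.418 mmol/kg
CA = (α₁ + 2α₂)·DIC = (0.8901 + 2×0.09988) × 1.418 = 1.55 mmol/kg

CA = 1.55 mmol/kg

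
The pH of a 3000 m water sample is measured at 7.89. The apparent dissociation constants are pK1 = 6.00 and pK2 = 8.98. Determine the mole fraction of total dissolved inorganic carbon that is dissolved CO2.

α₀ = 0.0118

α₀ = 1 / (1 + K1/[H⁺] + K1K2/[H⁺]²) = 1 / (1 + 10^+1.89 + 10^+0.80)
   = 1 / (1 + 77.625 + 6.3096) = 1/84.934 = 0.01177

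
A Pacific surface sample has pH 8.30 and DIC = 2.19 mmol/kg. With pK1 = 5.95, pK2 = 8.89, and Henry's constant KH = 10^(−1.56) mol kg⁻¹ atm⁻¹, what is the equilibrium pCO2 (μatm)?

pCO2 = 282 μatm

α₀ = 1 / (1 + K1/[H⁺] + K1K2/[H⁺]²) = 1 / (1 + 10^+2.35 + 10^+1.76)
   = 1 / (1 + 223.87 + 57.544) = 1/282.42 = 0.003541
[CO2*] = α₀ × DIC = 0.003541 × 2.19 = 0.007755 mmol/kg = 7.755 μmol/kg
pCO2 = [CO2*]/KH = 7.755×10^-6 / 2.754×10^-2 = 282 μatm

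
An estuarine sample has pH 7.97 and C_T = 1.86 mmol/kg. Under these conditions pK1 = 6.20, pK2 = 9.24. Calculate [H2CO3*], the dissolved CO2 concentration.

α₀ = 1 / (1 + K1/[H⁺] + K1K2/[H⁺]²) = 1 / (1 + 10^+1.77 + 10^+0.50)
   = 1 / (1 + 58.884 + 3.1623) = 1/63.047 = 0.01586
[CO2*] = α₀ × DIC = 0.01586 × 1.86 = 0.0295 mmol/kg

[CO2*] = 0.0295 mmol/kg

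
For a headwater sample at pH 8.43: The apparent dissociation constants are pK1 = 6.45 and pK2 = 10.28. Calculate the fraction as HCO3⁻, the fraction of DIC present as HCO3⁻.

α₁ = 1 / (1 + [H⁺]/K1 + K2/[H⁺]) = 1 / (1 + 10^-1.98 + 10^-1.85)
   = 1 / (1 + 0.010471 + 0.014125) = 1/1.0246 = 0.9760

α₁ = 0.976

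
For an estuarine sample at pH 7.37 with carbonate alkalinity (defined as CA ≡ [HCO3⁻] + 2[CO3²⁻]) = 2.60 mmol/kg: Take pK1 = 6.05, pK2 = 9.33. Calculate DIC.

DIC = 2.69 mmol/kg

CA = [HCO3⁻] + 2[CO3²⁻] = (α₁ + 2α₂)·DIC
At pH 7.37: [H⁺]/K1 = 10^-1.32 = 0.047863, K2/[H⁺] = 10^-1.96 = 0.010965
α₁ = 1/(1 + 0.047863 + 0.010965) = 1/1.0588 = 0.9444; α₂ = α₁·K2/[H⁺] = 0.01036
α₁ + 2α₂ = 0.9652
DIC = CA / (α₁ + 2α₂) = 2.60 / 0.9652 = 2.69 mmol/kg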